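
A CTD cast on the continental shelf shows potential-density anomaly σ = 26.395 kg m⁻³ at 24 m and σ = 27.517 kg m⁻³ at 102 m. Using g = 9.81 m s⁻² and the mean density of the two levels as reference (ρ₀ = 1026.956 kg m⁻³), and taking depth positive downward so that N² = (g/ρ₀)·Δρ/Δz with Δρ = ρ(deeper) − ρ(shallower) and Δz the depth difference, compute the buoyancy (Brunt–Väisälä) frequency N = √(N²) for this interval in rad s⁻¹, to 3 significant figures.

0.0117 rad s⁻¹

Δρ = 1027.517 − 1026.395 = 1.122 kg m⁻³ over Δz = 102 − 24 = 78 m.
N² = (9.81/1026.956) × (1.122/78) = 1.3741 × 10⁻⁴ s⁻².
N = √(1.3741 × 10⁻⁴) = 0.011722 rad s⁻¹ ≈ 0.0117 rad s⁻¹.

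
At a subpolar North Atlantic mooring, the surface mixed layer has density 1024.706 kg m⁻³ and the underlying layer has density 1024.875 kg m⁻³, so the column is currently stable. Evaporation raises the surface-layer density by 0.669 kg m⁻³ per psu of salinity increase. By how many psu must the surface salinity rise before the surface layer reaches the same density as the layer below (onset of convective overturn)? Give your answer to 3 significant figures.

0.253 psu

Density deficit of the surface layer: 1024.875 − 1024.706 = 0.169 kg m⁻³.
Required change = 0.169 / 0.669 = 0.253 psu.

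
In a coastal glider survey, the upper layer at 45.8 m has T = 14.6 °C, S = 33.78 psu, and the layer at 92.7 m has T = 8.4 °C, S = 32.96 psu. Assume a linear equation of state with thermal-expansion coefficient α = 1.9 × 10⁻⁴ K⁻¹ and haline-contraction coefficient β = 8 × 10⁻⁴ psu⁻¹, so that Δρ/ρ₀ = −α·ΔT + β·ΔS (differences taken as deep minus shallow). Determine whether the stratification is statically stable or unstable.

ΔT = 8.4 − 14.6 = -6.2 K and ΔS = 32.96 − 33.78 = -0.82 psu (deep − shallow).
−αΔT = 1.178 × 10⁻³; βΔS = -6.56 × 10⁻⁴; sum Δρ/ρ₀ = 5.22 × 10⁻⁴.
Δρ/ρ₀ > 0, so Δρ > 0: deeper water is denser → statically stable.

stable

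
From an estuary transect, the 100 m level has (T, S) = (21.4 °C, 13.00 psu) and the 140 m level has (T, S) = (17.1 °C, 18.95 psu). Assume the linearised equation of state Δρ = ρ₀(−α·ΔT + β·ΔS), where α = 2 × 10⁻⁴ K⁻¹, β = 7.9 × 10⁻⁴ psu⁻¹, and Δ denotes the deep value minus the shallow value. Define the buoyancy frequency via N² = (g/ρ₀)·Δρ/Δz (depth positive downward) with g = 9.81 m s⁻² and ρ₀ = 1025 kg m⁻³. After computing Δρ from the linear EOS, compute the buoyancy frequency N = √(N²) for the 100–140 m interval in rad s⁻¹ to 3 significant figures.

ΔT = -4.3 K, ΔS = +5.95 psu (deep − shallow).
Δρ/ρ₀ = −αΔT + βΔS = 8.60 × 10⁻⁴ + 4.7005 × 10⁻³ = 5.5605 × 10⁻³, so Δρ ≈ 5.700 kg m⁻³.
N² = (g/ρ₀)·Δρ/Δz = g·(Δρ/ρ₀)/Δz = 9.81 × 5.5605 × 10⁻³ / 40 = 1.3637 × 10⁻³ s⁻².
N = √(1.3637 × 10⁻³) = 0.036928 rad s⁻¹ ≈ 0.0369 rad s⁻¹.

0.0369 rad s⁻¹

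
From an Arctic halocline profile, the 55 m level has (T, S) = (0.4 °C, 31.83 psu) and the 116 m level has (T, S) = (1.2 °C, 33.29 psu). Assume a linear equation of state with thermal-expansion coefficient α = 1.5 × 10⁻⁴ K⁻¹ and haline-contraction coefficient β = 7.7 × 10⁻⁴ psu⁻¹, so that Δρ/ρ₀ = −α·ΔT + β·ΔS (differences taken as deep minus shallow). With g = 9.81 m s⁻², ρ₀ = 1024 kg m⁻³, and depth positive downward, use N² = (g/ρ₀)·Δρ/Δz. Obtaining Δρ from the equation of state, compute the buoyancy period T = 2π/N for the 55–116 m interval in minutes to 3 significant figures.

8.24 min

ΔT = +0.8 K, ΔS = +1.46 psu (deep − shallow).
Δρ/ρ₀ = −αΔT + βΔS = -1.20 × 10⁻⁴ + 1.1242 × 10⁻³ = 1.0042 × 10⁻³, so Δρ ≈ 1.028 kg m⁻³.
N² = (g/ρ₀)·Δρ/Δz = g·(Δρ/ρ₀)/Δz = 9.81 × 1.0042 × 10⁻³ / 61 = 1.6150 × 10⁻⁴ s⁻².
N = √(1.6150 × 10⁻⁴) = 0.012708 rad s⁻¹ → T = 2π/N = 494.43 s = 8.2405 min ≈ 8.24 min.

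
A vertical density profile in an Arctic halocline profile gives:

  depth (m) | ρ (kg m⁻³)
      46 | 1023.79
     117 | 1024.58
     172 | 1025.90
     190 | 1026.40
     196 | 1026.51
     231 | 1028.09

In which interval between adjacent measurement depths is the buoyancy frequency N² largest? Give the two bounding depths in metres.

196–231 m

Compute the density gradient over each adjacent pair:
  46–117 m: Δρ/Δz = 0.79/71 = 0.011 kg m⁻⁴
  117–172 m: Δρ/Δz = 1.32/55 = 0.024 kg m⁻⁴
  172–190 m: Δρ/Δz = 0.50/18 = 0.028 kg m⁻⁴
  190–196 m: Δρ/Δz = 0.11/6 = 0.018 kg m⁻⁴
  196–231 m: Δρ/Δz = 1.58/35 = 0.045 kg m⁻⁴
The largest gradient is in the 196–231 m interval — the pycnocline.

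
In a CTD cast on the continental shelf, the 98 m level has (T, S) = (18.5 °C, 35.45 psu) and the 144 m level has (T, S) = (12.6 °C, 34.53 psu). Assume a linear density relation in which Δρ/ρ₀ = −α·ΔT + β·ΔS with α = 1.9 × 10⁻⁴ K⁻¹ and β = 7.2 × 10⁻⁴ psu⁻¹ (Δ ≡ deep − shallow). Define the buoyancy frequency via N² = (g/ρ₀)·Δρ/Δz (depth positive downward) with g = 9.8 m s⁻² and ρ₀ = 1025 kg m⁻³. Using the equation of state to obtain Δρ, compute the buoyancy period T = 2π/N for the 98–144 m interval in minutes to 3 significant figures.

10.6 min

ΔT = -5.9 K, ΔS = -0.92 psu (deep − shallow).
Δρ/ρ₀ = −αΔT + βΔS = 1.121 × 10⁻³ − 6.624 × 10⁻⁴ = 4.586 × 10⁻⁴, so Δρ ≈ 0.4701 kg m⁻³.
N² = (g/ρ₀)·Δρ/Δz = g·(Δρ/ρ₀)/Δz = 9.8 × 4.586 × 10⁻⁴ / 46 = 9.7702 × 10⁻⁵ s⁻².
N = √(9.7702 × 10⁻⁵) = 9.8844 × 10⁻³ rad s⁻¹ → T = 2π/N = 635.67 s = 10.595 min ≈ 10.6 min.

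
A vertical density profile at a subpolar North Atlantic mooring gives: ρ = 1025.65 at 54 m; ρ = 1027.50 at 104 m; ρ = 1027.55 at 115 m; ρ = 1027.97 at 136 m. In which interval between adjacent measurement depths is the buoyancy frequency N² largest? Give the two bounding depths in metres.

54–104 m

Compute the density gradient over each adjacent pair:
  54–104 m: Δρ/Δz = 1.85/50 = 0.037 kg m⁻⁴
  104–115 m: Δρ/Δz = 0.05/11 = 4.5 × 10⁻³ kg m⁻⁴
  115–136 m: Δρ/Δz = 0.42/21 = 0.020 kg m⁻⁴
The largest gradient is in the 54–104 m interval — the pycnocline.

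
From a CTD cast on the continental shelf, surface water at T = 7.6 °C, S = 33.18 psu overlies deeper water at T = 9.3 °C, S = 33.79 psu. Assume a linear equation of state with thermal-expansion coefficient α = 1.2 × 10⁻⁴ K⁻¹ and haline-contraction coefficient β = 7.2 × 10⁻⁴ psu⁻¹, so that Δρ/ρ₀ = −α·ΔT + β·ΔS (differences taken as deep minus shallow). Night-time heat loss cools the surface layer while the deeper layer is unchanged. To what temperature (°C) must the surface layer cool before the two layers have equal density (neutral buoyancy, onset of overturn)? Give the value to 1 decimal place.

5.6 °C

Neutral buoyancy requires Δρ = 0, i.e. −α(T_deep − T_surf′) + β(S_deep − S_surf) = 0.
T_surf′ = T_deep − (β/α)·ΔS = 9.3 − (7.2 × 10⁻⁴/1.2 × 10⁻⁴)·(+0.61) = 5.640 °C.
Cooling required: 7.6 − (5.640) = 1.960 °C.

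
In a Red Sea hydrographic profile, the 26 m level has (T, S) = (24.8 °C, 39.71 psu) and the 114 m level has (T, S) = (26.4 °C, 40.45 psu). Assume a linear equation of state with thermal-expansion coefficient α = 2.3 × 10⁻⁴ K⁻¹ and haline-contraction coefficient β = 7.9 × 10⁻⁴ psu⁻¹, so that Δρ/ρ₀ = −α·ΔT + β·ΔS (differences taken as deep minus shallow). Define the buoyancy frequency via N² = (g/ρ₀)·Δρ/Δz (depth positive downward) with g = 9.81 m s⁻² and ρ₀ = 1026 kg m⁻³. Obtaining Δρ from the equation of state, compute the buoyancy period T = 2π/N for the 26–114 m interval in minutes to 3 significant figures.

21.3 min

ΔT = +1.6 K, ΔS = +0.74 psu (deep − shallow).
Δρ/ρ₀ = −αΔT + βΔS = -3.68 × 10⁻⁴ + 5.846 × 10⁻⁴ = 2.166 × 10⁻⁴, so Δρ ≈ 0.2222 kg m⁻³.
N² = (g/ρ₀)·Δρ/Δz = g·(Δρ/ρ₀)/Δz = 9.81 × 2.166 × 10⁻⁴ / 88 = 2.4146 × 10⁻⁵ s⁻².
N = √(2.4146 × 10⁻⁵) = 4.9139 × 10⁻³ rad s⁻¹ → T = 2π/N = 1.2787 × 10³ s = 21.312 min ≈ 21.3 min.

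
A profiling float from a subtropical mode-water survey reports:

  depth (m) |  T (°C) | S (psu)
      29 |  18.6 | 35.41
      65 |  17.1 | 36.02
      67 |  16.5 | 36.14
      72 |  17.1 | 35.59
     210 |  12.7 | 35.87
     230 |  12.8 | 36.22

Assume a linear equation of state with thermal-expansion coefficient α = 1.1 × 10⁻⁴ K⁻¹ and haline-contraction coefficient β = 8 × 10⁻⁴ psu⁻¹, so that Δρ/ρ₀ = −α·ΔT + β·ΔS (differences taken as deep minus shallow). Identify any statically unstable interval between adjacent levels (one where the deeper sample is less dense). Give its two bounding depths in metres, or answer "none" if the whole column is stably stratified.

Evaluate Δρ/ρ₀ = −αΔT + βΔS across each adjacent pair:
  29–65 m: −αΔT+βΔS = −(1.1 × 10⁻⁴)(-1.5)+(8 × 10⁻⁴)(+0.61) = 6.5 × 10⁻⁴ → stable
  65–67 m: −αΔT+βΔS = −(1.1 × 10⁻⁴)(-0.6)+(8 × 10⁻⁴)(+0.12) = 1.6 × 10⁻⁴ → stable
  67–72 m: −αΔT+βΔS = −(1.1 × 10⁻⁴)(+0.6)+(8 × 10⁻⁴)(-0.55) = -5.1 × 10⁻⁴ → UNSTABLE
  72–210 m: −αΔT+βΔS = −(1.1 × 10⁻⁴)(-4.4)+(8 × 10⁻⁴)(+0.28) = 7.1 × 10⁻⁴ → stable
  210–230 m: −αΔT+βΔS = −(1.1 × 10⁻⁴)(+0.1)+(8 × 10⁻⁴)(+0.35) = 2.7 × 10⁻⁴ → stable
The 67–72 m interval has Δρ < 0: lighter water underlies denser water.

67–72 m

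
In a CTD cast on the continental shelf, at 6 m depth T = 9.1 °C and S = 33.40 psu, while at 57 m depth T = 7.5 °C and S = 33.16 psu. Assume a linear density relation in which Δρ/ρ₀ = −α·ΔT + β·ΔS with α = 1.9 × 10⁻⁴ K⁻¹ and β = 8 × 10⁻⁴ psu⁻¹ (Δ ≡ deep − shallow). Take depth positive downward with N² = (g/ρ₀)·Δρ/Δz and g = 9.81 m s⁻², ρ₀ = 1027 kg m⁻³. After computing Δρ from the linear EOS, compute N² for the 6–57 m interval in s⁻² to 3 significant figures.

ΔT = -1.6 K, ΔS = -0.24 psu (deep − shallow).
Δρ/ρ₀ = −αΔT + βΔS = 3.04 × 10⁻⁴ − 1.92 × 10⁻⁴ = 1.12 × 10⁻⁴, so Δρ ≈ 0.1150 kg m⁻³.
N² = (g/ρ₀)·Δρ/Δz = g·(Δρ/ρ₀)/Δz = 9.81 × 1.12 × 10⁻⁴ / 51 = 2.1544 × 10⁻⁵ s⁻² ≈ 2.15 × 10⁻⁵ s⁻².

2.15 × 10⁻⁵ s⁻²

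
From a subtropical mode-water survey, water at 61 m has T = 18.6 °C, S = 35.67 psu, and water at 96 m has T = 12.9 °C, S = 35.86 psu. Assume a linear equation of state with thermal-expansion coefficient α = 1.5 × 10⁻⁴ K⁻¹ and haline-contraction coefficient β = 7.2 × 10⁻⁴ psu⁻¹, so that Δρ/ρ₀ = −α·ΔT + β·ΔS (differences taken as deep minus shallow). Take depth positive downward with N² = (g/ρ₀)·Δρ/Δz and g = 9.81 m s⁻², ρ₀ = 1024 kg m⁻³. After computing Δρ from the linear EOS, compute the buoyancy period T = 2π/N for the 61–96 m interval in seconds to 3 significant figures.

377 s

ΔT = -5.7 K, ΔS = +0.19 psu (deep − shallow).
Δρ/ρ₀ = −αΔT + βΔS = 8.55 × 10⁻⁴ + 1.368 × 10⁻⁴ = 9.918 × 10⁻⁴, so Δρ ≈ 1.016 kg m⁻³.
N² = (g/ρ₀)·Δρ/Δz = g·(Δρ/ρ₀)/Δz = 9.81 × 9.918 × 10⁻⁴ / 35 = 2.7799 × 10⁻⁴ s⁻².
N = √(2.7799 × 10⁻⁴) = 0.016673 rad s⁻¹ → T = 2π/N = 376.85 s ≈ 377 s.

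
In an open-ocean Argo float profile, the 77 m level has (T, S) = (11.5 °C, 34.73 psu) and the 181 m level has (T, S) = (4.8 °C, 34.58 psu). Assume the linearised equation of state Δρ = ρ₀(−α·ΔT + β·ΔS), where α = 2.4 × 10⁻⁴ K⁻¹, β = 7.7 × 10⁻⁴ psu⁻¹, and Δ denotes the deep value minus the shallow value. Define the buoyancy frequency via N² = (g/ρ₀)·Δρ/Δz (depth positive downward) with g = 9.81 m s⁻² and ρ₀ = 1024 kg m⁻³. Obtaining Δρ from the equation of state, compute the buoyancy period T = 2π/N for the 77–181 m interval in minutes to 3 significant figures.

ΔT = -6.7 K, ΔS = -0.15 psu (deep − shallow).
Δρ/ρ₀ = −αΔT + βΔS = 1.608 × 10⁻³ − 1.155 × 10⁻⁴ = 1.4925 × 10⁻³, so Δρ ≈ 1.528 kg m⁻³.
N² = (g/ρ₀)·Δρ/Δz = g·(Δρ/ρ₀)/Δz = 9.81 × 1.4925 × 10⁻³ / 104 = 1.4078 × 10⁻⁴ s⁻².
N = √(1.4078 × 10⁻⁴) = 0.011865 rad s⁻¹ → T = 2π/N = 529.56 s = 8.8260 min ≈ 8.83 min.

8.83 min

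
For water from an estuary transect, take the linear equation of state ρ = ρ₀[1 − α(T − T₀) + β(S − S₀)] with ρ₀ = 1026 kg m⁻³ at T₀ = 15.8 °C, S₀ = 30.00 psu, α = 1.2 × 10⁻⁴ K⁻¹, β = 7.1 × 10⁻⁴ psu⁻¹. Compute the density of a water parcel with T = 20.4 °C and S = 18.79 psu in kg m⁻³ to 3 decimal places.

T − T₀ = +4.6 K, S − S₀ = -11.21 psu.
Bracket = 1 − α·(+4.6) + β·(-11.21) = 1 + (-8.5111 × 10⁻³) = 0.9914889.
ρ = 1026 × 0.9914889 = 1017.268 kg m⁻³.

1017.268 kg m⁻³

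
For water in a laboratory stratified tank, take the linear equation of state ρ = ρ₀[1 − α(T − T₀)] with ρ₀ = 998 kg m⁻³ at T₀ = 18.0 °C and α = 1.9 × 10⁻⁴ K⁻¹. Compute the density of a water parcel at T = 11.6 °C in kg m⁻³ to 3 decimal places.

999.214 kg m⁻³

T − T₀ = -6.4 K.
Bracket = 1 − α·(-6.4) = 1 + (1.216 × 10⁻³) = 1.0012160.
ρ = 998 × 1.0012160 = 999.214 kg m⁻³.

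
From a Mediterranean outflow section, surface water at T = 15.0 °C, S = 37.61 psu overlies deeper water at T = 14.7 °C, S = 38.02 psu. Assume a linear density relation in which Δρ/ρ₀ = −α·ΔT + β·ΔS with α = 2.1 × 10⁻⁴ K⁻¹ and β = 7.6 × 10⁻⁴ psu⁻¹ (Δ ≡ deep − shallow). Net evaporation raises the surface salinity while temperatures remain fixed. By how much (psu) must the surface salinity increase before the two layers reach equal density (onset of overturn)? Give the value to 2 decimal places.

Neutral buoyancy requires −α(T_deep − T_surf) + β(S_deep − S_surf′) = 0.
S_surf′ = S_deep − (α/β)·ΔT = 38.02 − (2.1 × 10⁻⁴/7.6 × 10⁻⁴)·(-0.3) = 38.1029 psu.
Increase required: 38.1029 − 37.61 = 0.4929 psu.

0.49 psu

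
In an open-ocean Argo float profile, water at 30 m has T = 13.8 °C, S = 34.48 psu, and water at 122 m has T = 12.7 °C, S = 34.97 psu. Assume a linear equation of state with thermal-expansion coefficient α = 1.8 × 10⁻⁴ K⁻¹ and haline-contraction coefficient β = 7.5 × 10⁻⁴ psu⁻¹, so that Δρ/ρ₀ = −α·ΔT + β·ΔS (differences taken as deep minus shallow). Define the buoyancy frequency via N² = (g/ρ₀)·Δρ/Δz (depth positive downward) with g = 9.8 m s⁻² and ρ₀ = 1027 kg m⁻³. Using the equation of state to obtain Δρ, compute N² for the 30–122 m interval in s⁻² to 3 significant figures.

6.02 × 10⁻⁵ s⁻²

ΔT = -1.1 K, ΔS = +0.49 psu (deep − shallow).
Δρ/ρ₀ = −αΔT + βΔS = 1.98 × 10⁻⁴ + 3.675 × 10⁻⁴ = 5.655 × 10⁻⁴, so Δρ ≈ 0.5808 kg m⁻³.
N² = (g/ρ₀)·Δρ/Δz = g·(Δρ/ρ₀)/Δz = 9.8 × 5.655 × 10⁻⁴ / 92 = 6.0238 × 10⁻⁵ s⁻² ≈ 6.02 × 10⁻⁵ s⁻².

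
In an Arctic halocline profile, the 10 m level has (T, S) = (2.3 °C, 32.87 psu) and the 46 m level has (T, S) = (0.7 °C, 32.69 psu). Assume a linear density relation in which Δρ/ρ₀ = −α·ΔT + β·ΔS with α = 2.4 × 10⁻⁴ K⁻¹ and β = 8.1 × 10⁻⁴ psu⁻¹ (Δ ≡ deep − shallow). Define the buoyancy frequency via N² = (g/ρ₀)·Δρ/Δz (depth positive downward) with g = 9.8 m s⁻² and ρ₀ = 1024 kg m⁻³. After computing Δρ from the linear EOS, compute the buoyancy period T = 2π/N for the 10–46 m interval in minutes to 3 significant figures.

13.0 min

ΔT = -1.6 K, ΔS = -0.18 psu (deep − shallow).
Δρ/ρ₀ = −αΔT + βΔS = 3.84 × 10⁻⁴ − 1.458 × 10⁻⁴ = 2.382 × 10⁻⁴, so Δρ ≈ 0.2439 kg m⁻³.
N² = (g/ρ₀)·Δρ/Δz = g·(Δρ/ρ₀)/Δz = 9.8 × 2.382 × 10⁻⁴ / 36 = 6.4843 × 10⁻⁵ s⁻².
N = √(6.4843 × 10⁻⁵) = 8.0525 × 10⁻³ rad s⁻¹ → T = 2π/N = 780.28 s = 13.005 min ≈ 13.0 min.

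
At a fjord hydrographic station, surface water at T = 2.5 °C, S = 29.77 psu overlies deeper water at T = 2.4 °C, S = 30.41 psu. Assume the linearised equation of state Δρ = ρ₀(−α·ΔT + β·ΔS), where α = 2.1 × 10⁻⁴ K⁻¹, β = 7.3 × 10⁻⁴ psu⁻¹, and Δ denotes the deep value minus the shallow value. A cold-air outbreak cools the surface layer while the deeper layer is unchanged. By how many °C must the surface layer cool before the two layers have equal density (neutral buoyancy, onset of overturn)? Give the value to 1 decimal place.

Neutral buoyancy requires Δρ = 0, i.e. −α(T_deep − T_surf′) + β(S_deep − S_surf) = 0.
T_surf′ = T_deep − (β/α)·ΔS = 2.4 − (7.3 × 10⁻⁴/2.1 × 10⁻⁴)·(+0.64) = 0.175 °C.
Cooling required: 2.5 − (0.175) = 2.325 °C.

2.3 °C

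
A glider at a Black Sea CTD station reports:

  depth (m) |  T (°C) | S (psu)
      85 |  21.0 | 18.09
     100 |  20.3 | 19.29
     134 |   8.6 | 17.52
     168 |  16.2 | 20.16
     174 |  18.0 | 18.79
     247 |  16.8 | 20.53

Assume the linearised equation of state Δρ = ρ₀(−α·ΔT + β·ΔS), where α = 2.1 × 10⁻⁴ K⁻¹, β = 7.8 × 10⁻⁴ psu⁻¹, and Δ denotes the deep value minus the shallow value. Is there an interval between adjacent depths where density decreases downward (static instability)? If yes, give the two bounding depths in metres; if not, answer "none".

Evaluate Δρ/ρ₀ = −αΔT + βΔS across each adjacent pair:
  85–100 m: −αΔT+βΔS = −(2.1 × 10⁻⁴)(-0.7)+(7.8 × 10⁻⁴)(+1.20) = 1.1 × 10⁻³ → stable
  100–134 m: −αΔT+βΔS = −(2.1 × 10⁻⁴)(-11.7)+(7.8 × 10⁻⁴)(-1.77) = 1.1 × 10⁻³ → stable
  134–168 m: −αΔT+βΔS = −(2.1 × 10⁻⁴)(+7.6)+(7.8 × 10⁻⁴)(+2.64) = 4.6 × 10⁻⁴ → stable
  168–174 m: −αΔT+βΔS = −(2.1 × 10⁻⁴)(+1.8)+(7.8 × 10⁻⁴)(-1.37) = -1.4 × 10⁻³ → UNSTABLE
  174–247 m: −αΔT+βΔS = −(2.1 × 10⁻⁴)(-1.2)+(7.8 × 10⁻⁴)(+1.74) = 1.6 × 10⁻³ → stable
The 168–174 m interval has Δρ < 0: lighter water underlies denser water.

168–174 m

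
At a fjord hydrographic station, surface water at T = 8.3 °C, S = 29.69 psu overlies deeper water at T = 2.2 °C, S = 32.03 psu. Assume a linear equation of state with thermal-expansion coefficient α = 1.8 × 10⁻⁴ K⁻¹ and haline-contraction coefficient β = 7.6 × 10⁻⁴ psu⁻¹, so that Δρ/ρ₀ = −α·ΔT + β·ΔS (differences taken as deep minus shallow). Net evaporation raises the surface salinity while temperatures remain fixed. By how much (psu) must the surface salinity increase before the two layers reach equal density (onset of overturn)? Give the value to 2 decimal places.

3.78 psu

Neutral buoyancy requires −α(T_deep − T_surf) + β(S_deep − S_surf′) = 0.
S_surf′ = S_deep − (α/β)·ΔT = 32.03 − (1.8 × 10⁻⁴/7.6 × 10⁻⁴)·(-6.1) = 33.4747 psu.
Increase required: 33.4747 − 29.69 = 3.7847 psu.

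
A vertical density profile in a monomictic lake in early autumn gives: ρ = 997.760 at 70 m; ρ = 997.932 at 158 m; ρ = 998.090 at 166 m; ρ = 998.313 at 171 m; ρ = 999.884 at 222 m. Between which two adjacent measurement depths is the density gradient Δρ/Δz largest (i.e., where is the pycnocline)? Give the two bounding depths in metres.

166–171 m

Compute the density gradient over each adjacent pair:
  70–158 m: Δρ/Δz = 0.172/88 = 2.0 × 10⁻³ kg m⁻⁴
  158–166 m: Δρ/Δz = 0.158/8 = 0.020 kg m⁻⁴
  166–171 m: Δρ/Δz = 0.223/5 = 0.045 kg m⁻⁴
  171–222 m: Δρ/Δz = 1.571/51 = 0.031 kg m⁻⁴
The largest gradient is in the 166–171 m interval — the pycnocline.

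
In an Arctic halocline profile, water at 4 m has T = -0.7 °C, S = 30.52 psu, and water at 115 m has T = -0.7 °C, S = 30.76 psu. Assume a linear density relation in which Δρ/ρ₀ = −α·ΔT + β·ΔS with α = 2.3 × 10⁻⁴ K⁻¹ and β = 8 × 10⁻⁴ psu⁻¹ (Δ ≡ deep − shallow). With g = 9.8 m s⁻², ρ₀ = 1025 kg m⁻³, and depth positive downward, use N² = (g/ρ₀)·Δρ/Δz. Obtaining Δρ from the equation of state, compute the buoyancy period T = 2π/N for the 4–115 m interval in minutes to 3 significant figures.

25.4 min

ΔT = +0.0 K, ΔS = +0.24 psu (deep − shallow).
Δρ/ρ₀ = −αΔT + βΔS = 0 + 1.92 × 10⁻⁴ = 1.92 × 10⁻⁴, so Δρ ≈ 0.1968 kg m⁻³.
N² = (g/ρ₀)·Δρ/Δz = g·(Δρ/ρ₀)/Δz = 9.8 × 1.92 × 10⁻⁴ / 111 = 1.6951 × 10⁻⁵ s⁻².
N = √(1.6951 × 10⁻⁵) = 4.1172 × 10⁻³ rad s⁻¹ → T = 2π/N = 1.5261 × 10³ s = 25.435 min ≈ 25.4 min.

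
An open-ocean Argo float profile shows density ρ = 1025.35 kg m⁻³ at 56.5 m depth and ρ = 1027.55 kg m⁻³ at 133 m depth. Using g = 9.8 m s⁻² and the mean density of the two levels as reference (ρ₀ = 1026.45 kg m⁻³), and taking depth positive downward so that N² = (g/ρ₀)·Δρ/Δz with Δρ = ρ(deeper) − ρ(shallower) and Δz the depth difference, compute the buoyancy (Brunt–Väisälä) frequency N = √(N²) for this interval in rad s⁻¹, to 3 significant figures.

0.0166 rad s⁻¹

Δρ = 1027.55 − 1025.35 = 2.20 kg m⁻³ over Δz = 133 − 56.5 = 76.5 m.
N² = (9.8/1026.45) × (2.20/76.5) = 2.7457 × 10⁻⁴ s⁻².
N = √(2.7457 × 10⁻⁴) = 0.016570 rad s⁻¹ ≈ 0.0166 rad s⁻¹.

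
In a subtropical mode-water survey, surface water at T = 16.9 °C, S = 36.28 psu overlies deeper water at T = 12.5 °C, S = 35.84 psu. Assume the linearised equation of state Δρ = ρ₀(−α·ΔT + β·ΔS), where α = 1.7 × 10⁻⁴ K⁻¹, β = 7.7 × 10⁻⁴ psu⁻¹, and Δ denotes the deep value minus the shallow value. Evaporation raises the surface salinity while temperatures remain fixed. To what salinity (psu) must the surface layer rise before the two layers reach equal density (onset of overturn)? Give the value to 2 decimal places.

Neutral buoyancy requires −α(T_deep − T_surf) + β(S_deep − S_surf′) = 0.
S_surf′ = S_deep − (α/β)·ΔT = 35.84 − (1.7 × 10⁻⁴/7.7 × 10⁻⁴)·(-4.4) = 36.8114 psu.
Increase required: 36.8114 − 36.28 = 0.5314 psu.

36.81 psu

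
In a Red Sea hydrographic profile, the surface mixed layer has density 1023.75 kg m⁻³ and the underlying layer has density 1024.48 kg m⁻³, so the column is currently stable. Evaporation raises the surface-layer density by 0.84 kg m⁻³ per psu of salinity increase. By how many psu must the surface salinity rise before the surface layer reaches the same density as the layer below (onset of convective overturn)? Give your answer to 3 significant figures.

Density deficit of the surface layer: 1024.48 − 1023.75 = 0.73 kg m⁻³.
Required change = 0.73 / 0.84 = 0.869 psu.

0.869 psu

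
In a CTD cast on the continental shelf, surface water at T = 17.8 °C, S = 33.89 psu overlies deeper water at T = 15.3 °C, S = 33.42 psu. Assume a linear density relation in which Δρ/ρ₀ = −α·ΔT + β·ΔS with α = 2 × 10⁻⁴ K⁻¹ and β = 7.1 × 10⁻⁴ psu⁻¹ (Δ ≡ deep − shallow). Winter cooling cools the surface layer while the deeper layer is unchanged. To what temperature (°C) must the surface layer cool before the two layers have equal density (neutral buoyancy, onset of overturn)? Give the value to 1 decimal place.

17.0 °C

Neutral buoyancy requires Δρ = 0, i.e. −α(T_deep − T_surf′) + β(S_deep − S_surf) = 0.
T_surf′ = T_deep − (β/α)·ΔS = 15.3 − (7.1 × 10⁻⁴/2 × 10⁻⁴)·(-0.47) = 16.968 °C.
Cooling required: 17.8 − (16.968) = 0.832 °C.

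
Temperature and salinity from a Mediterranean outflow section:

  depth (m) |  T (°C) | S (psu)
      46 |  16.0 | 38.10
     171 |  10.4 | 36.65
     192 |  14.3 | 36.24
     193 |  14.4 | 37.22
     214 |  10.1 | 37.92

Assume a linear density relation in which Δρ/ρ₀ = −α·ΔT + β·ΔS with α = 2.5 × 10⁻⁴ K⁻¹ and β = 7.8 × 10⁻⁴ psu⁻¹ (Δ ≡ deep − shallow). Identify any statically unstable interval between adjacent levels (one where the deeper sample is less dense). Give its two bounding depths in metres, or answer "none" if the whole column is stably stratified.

Evaluate Δρ/ρ₀ = −αΔT + βΔS across each adjacent pair:
  46–171 m: −αΔT+βΔS = −(2.5 × 10⁻⁴)(-5.6)+(7.8 × 10⁻⁴)(-1.45) = 2.7 × 10⁻⁴ → stable
  171–192 m: −αΔT+βΔS = −(2.5 × 10⁻⁴)(+3.9)+(7.8 × 10⁻⁴)(-0.41) = -1.3 × 10⁻³ → UNSTABLE
  192–193 m: −αΔT+βΔS = −(2.5 × 10⁻⁴)(+0.1)+(7.8 × 10⁻⁴)(+0.98) = 7.4 × 10⁻⁴ → stable
  193–214 m: −αΔT+βΔS = −(2.5 × 10⁻⁴)(-4.3)+(7.8 × 10⁻⁴)(+0.70) = 1.6 × 10⁻³ → stable
The 171–192 m interval has Δρ < 0: lighter water underlies denser water.

171–192 m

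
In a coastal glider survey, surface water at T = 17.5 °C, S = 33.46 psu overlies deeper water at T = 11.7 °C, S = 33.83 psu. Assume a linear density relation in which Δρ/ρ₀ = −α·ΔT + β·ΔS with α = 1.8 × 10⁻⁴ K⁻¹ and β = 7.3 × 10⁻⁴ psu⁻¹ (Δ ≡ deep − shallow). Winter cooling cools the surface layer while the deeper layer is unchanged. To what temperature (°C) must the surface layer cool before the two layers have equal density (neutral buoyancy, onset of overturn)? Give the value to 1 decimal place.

Neutral buoyancy requires Δρ = 0, i.e. −α(T_deep − T_surf′) + β(S_deep − S_surf) = 0.
T_surf′ = T_deep − (β/α)·ΔS = 11.7 − (7.3 × 10⁻⁴/1.8 × 10⁻⁴)·(+0.37) = 10.199 °C.
Cooling required: 17.5 − (10.199) = 7.301 °C.

10.2 °C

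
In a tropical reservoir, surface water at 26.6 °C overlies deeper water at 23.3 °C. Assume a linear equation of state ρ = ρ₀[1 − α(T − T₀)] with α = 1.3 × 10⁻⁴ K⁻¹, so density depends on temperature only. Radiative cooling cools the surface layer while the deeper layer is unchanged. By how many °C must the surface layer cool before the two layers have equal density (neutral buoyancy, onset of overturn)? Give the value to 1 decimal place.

With temperature the only control, equal density requires T_surf′ = T_deep.
T_surf′ = 23.3 °C.
Cooling required: 26.6 − 23.3 = 3.3 °C.

3.3 °C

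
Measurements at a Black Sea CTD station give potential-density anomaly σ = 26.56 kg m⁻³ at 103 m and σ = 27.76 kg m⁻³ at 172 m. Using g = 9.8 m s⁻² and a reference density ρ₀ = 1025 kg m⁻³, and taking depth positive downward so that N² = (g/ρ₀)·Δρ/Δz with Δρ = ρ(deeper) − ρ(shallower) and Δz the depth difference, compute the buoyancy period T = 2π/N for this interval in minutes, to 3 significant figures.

8.12 min

Δρ = 1027.76 − 1026.56 = 1.20 kg m⁻³ over Δz = 172 − 103 = 69 m.
N² = (9.8/1025) × (1.20/69) = 1.6628 × 10⁻⁴ s⁻².
N = √(1.6628 × 10⁻⁴) = 0.012895 rad s⁻¹, so T = 2π/N = 487.26 s = 8.1210 min ≈ 8.12 min.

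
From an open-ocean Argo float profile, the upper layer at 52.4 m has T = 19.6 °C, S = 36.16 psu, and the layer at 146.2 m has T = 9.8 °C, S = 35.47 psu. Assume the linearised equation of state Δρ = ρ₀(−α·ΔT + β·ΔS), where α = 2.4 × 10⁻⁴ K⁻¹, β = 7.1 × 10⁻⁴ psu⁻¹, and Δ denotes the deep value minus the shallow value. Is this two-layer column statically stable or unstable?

stable

ΔT = 9.8 − 19.6 = -9.8 K and ΔS = 35.47 − 36.16 = -0.69 psu (deep − shallow).
−αΔT = 2.352 × 10⁻³; βΔS = -4.899 × 10⁻⁴; sum Δρ/ρ₀ = 1.8621 × 10⁻³.
Δρ/ρ₀ > 0, so Δρ > 0: deeper water is denser → statically stable.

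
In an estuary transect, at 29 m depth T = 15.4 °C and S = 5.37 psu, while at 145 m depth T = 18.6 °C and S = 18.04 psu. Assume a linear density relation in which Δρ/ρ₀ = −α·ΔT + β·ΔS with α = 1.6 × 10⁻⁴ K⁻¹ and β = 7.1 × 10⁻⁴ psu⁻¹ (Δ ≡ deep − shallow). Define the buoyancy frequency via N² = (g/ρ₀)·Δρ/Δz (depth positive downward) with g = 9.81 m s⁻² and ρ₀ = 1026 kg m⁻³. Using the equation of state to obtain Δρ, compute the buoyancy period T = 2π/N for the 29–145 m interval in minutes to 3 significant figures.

3.91 min

ΔT = +3.2 K, ΔS = +12.67 psu (deep − shallow).
Δρ/ρ₀ = −αΔT + βΔS = -5.12 × 10⁻⁴ + 8.9957 × 10⁻³ = 8.4837 × 10⁻³, so Δρ ≈ 8.704 kg m⁻³.
N² = (g/ρ₀)·Δρ/Δz = g·(Δρ/ρ₀)/Δz = 9.81 × 8.4837 × 10⁻³ / 116 = 7.1746 × 10⁻⁴ s⁻².
N = √(7.1746 × 10⁻⁴) = 0.026785 rad s⁻¹ → T = 2π/N = 234.58 s = 3.9097 min ≈ 3.91 min.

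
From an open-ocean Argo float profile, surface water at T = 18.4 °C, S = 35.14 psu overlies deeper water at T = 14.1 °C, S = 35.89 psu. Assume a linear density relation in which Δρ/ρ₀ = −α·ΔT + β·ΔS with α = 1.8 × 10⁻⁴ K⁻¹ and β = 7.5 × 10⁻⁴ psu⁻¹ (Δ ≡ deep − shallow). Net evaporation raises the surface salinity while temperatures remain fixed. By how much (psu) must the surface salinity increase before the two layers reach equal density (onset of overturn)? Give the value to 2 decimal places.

1.78 psu

Neutral buoyancy requires −α(T_deep − T_surf) + β(S_deep − S_surf′) = 0.
S_surf′ = S_deep − (α/β)·ΔT = 35.89 − (1.8 × 10⁻⁴/7.5 × 10⁻⁴)·(-4.3) = 36.9220 psu.
Increase required: 36.9220 − 35.14 = 1.7820 psu.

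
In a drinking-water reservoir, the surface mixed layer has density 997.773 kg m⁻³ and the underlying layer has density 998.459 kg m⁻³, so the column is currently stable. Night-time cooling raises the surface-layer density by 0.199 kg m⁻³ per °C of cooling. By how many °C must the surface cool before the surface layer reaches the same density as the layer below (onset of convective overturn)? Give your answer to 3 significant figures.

3.45 °C

Density deficit of the surface layer: 998.459 − 997.773 = 0.686 kg m⁻³.
Required change = 0.686 / 0.199 = 3.45 °C.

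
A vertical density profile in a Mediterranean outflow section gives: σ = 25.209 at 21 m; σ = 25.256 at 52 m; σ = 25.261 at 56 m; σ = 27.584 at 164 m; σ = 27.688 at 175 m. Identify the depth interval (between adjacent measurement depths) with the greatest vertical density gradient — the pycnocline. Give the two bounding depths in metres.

56–164 m

Compute the density gradient over each adjacent pair:
  21–52 m: Δρ/Δz = 0.047/31 = 1.5 × 10⁻³ kg m⁻⁴
  52–56 m: Δρ/Δz = 0.005/4 = 1.3 × 10⁻³ kg m⁻⁴
  56–164 m: Δρ/Δz = 2.323/108 = 0.022 kg m⁻⁴
  164–175 m: Δρ/Δz = 0.104/11 = 9.5 × 10⁻³ kg m⁻⁴
The largest gradient is in the 56–164 m interval — the pycnocline.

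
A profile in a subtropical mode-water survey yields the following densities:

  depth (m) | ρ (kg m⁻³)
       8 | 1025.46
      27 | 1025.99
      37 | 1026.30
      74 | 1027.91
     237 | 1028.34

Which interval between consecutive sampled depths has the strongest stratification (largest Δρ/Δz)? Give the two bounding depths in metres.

Compute the density gradient over each adjacent pair:
  8–27 m: Δρ/Δz = 0.53/19 = 0.028 kg m⁻⁴
  27–37 m: Δρ/Δz = 0.31/10 = 0.031 kg m⁻⁴
  37–74 m: Δρ/Δz = 1.61/37 = 0.044 kg m⁻⁴
  74–237 m: Δρ/Δz = 0.43/163 = 2.6 × 10⁻³ kg m⁻⁴
The largest gradient is in the 37–74 m interval — the pycnocline.

37–74 m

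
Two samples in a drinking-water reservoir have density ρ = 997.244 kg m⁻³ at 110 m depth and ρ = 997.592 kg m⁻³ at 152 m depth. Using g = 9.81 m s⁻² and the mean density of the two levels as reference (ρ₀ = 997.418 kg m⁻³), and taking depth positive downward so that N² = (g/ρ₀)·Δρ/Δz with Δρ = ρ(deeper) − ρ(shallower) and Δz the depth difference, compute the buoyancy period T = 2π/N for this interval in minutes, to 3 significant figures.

Δρ = 997.592 − 997.244 = 0.348 kg m⁻³ over Δz = 152 − 110 = 42 m.
N² = (9.81/997.418) × (0.348/42) = 8.1493 × 10⁻⁵ s⁻².
N = √(8.1493 × 10⁻⁵) = 9.0273 × 10⁻³ rad s⁻¹, so T = 2π/N = 696.02 s = 11.600 min ≈ 11.6 min.
A positive N² confirms static stability across the interval.

11.6 min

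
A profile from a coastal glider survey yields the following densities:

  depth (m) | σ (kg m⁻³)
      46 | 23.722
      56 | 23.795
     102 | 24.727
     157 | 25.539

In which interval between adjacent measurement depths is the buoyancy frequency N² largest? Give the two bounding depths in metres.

Compute the density gradient over each adjacent pair:
  46–56 m: Δρ/Δz = 0.073/10 = 7.3 × 10⁻³ kg m⁻⁴
  56–102 m: Δρ/Δz = 0.932/46 = 0.020 kg m⁻⁴
  102–157 m: Δρ/Δz = 0.812/55 = 0.015 kg m⁻⁴
The largest gradient is in the 56–102 m interval — the pycnocline.

56–102 m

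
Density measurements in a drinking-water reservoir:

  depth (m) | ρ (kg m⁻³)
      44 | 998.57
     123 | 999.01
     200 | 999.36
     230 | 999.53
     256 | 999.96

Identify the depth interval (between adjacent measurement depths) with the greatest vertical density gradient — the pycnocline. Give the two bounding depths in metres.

Compute the density gradient over each adjacent pair:
  44–123 m: Δρ/Δz = 0.44/79 = 5.6 × 10⁻³ kg m⁻⁴
  123–200 m: Δρ/Δz = 0.35/77 = 4.5 × 10⁻³ kg m⁻⁴
  200–230 m: Δρ/Δz = 0.17/30 = 5.7 × 10⁻³ kg m⁻⁴
  230–256 m: Δρ/Δz = 0.43/26 = 0.017 kg m⁻⁴
The largest gradient is in the 230–256 m interval — the pycnocline.

230–256 m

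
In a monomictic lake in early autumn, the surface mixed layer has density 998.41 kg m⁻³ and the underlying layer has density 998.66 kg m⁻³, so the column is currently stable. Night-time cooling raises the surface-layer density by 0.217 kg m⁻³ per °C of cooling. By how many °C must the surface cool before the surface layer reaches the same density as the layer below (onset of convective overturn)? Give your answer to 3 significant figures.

Density deficit of the surface layer: 998.66 − 998.41 = 0.25 kg m⁻³.
Required change = 0.25 / 0.217 = 1.15 °C.

1.15 °C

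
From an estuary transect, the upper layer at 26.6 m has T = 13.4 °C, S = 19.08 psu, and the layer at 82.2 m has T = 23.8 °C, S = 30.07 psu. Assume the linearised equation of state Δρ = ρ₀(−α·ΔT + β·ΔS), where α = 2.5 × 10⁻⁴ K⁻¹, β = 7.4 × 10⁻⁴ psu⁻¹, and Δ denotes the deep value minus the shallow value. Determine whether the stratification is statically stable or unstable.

ΔT = 23.8 − 13.4 = +10.4 K and ΔS = 30.07 − 19.08 = +10.99 psu (deep − shallow).
−αΔT = -2.60 × 10⁻³; βΔS = 8.1326 × 10⁻³; sum Δρ/ρ₀ = 5.5326 × 10⁻³.
Δρ/ρ₀ > 0, so Δρ > 0: deeper water is denser → statically stable.

stable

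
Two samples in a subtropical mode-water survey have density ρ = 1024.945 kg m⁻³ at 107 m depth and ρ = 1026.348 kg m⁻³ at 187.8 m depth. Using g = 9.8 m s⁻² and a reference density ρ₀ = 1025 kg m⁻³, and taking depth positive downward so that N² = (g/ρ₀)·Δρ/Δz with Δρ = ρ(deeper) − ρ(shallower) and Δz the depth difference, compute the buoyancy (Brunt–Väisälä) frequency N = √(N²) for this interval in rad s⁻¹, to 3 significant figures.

Δρ = 1026.348 − 1024.945 = 1.403 kg m⁻³ over Δz = 187.8 − 107 = 80.8 m.
N² = (9.8/1025) × (1.403/80.8) = 1.6602 × 10⁻⁴ s⁻².
N = √(1.6602 × 10⁻⁴) = 0.012885 rad s⁻¹ ≈ 0.0129 rad s⁻¹.

0.0129 rad s⁻¹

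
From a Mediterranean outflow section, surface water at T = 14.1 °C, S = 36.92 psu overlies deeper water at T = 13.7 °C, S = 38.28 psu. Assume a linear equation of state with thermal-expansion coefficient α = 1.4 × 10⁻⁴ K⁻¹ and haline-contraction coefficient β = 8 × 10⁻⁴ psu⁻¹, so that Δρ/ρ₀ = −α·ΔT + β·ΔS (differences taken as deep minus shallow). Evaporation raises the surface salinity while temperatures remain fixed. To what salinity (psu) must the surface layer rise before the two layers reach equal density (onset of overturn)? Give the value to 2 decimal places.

38.35 psu

Neutral buoyancy requires −α(T_deep − T_surf) + β(S_deep − S_surf′) = 0.
S_surf′ = S_deep − (α/β)·ΔT = 38.28 − (1.4 × 10⁻⁴/8 × 10⁻⁴)·(-0.4) = 38.3500 psu.
Increase required: 38.3500 − 36.92 = 1.4300 psu.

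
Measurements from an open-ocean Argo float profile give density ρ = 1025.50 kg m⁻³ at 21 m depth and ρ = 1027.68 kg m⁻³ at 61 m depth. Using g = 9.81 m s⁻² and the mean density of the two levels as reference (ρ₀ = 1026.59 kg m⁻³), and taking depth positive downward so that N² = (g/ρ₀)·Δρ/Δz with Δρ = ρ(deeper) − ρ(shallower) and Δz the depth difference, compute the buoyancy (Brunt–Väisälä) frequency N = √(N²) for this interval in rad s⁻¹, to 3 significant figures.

0.0228 rad s⁻¹

Δρ = 1027.68 − 1025.50 = 2.18 kg m⁻³ over Δz = 61 − 21 = 40 m.
N² = (9.81/1026.59) × (2.18/40) = 5.2080 × 10⁻⁴ s⁻².
N = √(5.2080 × 10⁻⁴) = 0.022821 rad s⁻¹ ≈ 0.0228 rad s⁻¹.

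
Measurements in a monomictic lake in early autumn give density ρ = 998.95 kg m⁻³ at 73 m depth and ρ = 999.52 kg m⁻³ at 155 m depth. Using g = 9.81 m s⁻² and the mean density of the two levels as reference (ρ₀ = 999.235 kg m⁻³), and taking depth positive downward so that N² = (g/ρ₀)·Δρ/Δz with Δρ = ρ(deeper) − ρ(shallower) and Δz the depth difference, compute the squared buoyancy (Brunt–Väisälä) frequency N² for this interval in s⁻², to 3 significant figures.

Δρ = 999.52 − 998.95 = 0.57 kg m⁻³ over Δz = 155 − 73 = 82 m.
N² = (9.81/999.235) × (0.57/82) = 6.8244 × 10⁻⁵ s⁻² ≈ 6.82 × 10⁻⁵ s⁻².

6.82 × 10⁻⁵ s⁻²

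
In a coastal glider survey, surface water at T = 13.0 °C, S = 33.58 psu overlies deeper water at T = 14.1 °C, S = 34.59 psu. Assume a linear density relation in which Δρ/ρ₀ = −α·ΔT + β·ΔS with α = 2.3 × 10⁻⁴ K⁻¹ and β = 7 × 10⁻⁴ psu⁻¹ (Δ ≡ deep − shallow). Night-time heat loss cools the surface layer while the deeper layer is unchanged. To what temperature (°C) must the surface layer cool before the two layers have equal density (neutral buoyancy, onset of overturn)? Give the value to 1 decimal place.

11.0 °C

Neutral buoyancy requires Δρ = 0, i.e. −α(T_deep − T_surf′) + β(S_deep − S_surf) = 0.
T_surf′ = T_deep − (β/α)·ΔS = 14.1 − (7 × 10⁻⁴/2.3 × 10⁻⁴)·(+1.01) = 11.026 °C.
Cooling required: 13.0 − (11.026) = 1.974 °C.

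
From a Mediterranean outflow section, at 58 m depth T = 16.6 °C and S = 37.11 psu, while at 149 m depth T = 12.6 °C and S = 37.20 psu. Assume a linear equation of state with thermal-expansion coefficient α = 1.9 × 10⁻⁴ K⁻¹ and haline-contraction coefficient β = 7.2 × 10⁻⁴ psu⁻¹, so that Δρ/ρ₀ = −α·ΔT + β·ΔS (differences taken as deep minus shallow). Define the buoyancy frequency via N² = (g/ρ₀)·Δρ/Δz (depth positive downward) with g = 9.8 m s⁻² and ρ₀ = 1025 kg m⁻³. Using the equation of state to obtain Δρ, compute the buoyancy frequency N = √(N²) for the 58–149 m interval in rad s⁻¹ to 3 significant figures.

ΔT = -4.0 K, ΔS = +0.09 psu (deep − shallow).
Δρ/ρ₀ = −αΔT + βΔS = 7.60 × 10⁻⁴ + 6.48 × 10⁻⁵ = 8.248 × 10⁻⁴, so Δρ ≈ 0.8454 kg m⁻³.
N² = (g/ρ₀)·Δρ/Δz = g·(Δρ/ρ₀)/Δz = 9.8 × 8.248 × 10⁻⁴ / 91 = 8.8825 × 10⁻⁵ s⁻².
N = √(8.8825 × 10⁻⁵) = 9.4247 × 10⁻³ rad s⁻¹ ≈ 9.42 × 10⁻³ rad s⁻¹.

9.42 × 10⁻³ rad s⁻¹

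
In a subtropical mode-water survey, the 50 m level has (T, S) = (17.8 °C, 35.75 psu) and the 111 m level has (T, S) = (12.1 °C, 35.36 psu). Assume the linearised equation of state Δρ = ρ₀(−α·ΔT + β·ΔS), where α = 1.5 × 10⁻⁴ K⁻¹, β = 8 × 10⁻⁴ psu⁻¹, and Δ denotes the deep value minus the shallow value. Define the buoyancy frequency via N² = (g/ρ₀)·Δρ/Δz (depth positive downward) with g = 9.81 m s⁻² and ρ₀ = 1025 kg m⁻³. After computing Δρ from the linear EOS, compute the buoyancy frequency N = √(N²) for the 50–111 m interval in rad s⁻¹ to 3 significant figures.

ΔT = -5.7 K, ΔS = -0.39 psu (deep − shallow).
Δρ/ρ₀ = −αΔT + βΔS = 8.55 × 10⁻⁴ − 3.12 × 10⁻⁴ = 5.43 × 10⁻⁴, so Δρ ≈ 0.5566 kg m⁻³.
N² = (g/ρ₀)·Δρ/Δz = g·(Δρ/ρ₀)/Δz = 9.81 × 5.43 × 10⁻⁴ / 61 = 8.7325 × 10⁻⁵ s⁻².
N = √(8.7325 × 10⁻⁵) = 9.3448 × 10⁻³ rad s⁻¹ ≈ 9.34 × 10⁻³ rad s⁻¹.

9.34 × 10⁻³ rad s⁻¹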